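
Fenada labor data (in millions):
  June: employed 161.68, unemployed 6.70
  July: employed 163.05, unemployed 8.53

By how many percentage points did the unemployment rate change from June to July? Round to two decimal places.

The unemployment rate changed by +0.99 percentage points.

June: labor force = 161.68 + 6.70 = 168.38; u = 6.70/168.38 = 3.98%.
July: labor force = 163.05 + 8.53 = 171.58; u = 8.53/171.58 = 4.97%.
Change = 4.97% − 3.98% = +0.99 pp.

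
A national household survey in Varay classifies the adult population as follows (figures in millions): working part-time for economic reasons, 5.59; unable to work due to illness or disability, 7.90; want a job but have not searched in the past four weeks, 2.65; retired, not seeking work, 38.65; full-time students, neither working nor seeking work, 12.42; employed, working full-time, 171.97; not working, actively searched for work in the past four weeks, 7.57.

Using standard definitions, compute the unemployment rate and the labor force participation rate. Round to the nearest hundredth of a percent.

Employed = 5.59 + 171.97 = 177.56 million (anyone who worked, including part-time for economic reasons, counts as employed).
Unemployed = 7.57 million.
Labor force = 177.56 + 7.57 = 185.13 million.
Not in labor force = 7.90 + 2.65 + 38.65 + 12.42 = 61.62 million (those not working and not actively searching are outside the labor force — including those who want a job but have given up searching).
Civilian working-age population = 185.13 + 61.62 = 246.75 million.
Unemployment rate = 7.57 / 185.13 = 4.09%.
Labor force participation rate = 185.13 / 246.75 = 75.03%.

Unemployment rate ≈ 4.09%; labor force participation rate ≈ 75.03%.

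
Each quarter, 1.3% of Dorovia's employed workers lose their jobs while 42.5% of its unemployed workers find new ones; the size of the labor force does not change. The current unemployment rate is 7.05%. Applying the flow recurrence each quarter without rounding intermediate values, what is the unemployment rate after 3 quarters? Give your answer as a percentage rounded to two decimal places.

Unemployment rate after three quarters ≈ 3.69%.

With a fixed labor force, u_{t+1} = u_t + s·(1−u_t) − f·u_t = u_t·(1−s−f) + s.
Here 1−s−f = 0.562 and s = 0.013.
u_1 = 0.070500 × 0.562 + 0.013 = 0.052621.
u_2 = 0.052621 × 0.562 + 0.013 = 0.042573.
u_3 = 0.042573 × 0.562 + 0.013 = 0.036926.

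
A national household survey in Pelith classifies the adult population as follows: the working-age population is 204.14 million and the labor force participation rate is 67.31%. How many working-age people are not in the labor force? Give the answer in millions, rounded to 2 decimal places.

Share not in the labor force = 1 − 0.6731 = 0.3269.
Not in labor force = 0.3269 × 204.14 ≈ 66.73 million.

About 66.73 million are not in the labor force.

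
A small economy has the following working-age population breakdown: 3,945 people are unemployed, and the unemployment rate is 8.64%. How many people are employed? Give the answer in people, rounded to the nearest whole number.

Labor force = U / u = 3,945 / 0.0864 ≈ 45,660.
Employed = labor force − unemployed = 45,660 − 3,945 = 41,715.

About 41,715 are employed.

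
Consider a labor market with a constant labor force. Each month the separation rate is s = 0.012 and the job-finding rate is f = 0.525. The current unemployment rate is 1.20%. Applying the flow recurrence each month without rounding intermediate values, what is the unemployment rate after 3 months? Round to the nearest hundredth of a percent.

With a fixed labor force, u_{t+1} = u_t + s·(1−u_t) − f·u_t = u_t·(1−s−f) + s.
Here 1−s−f = 0.463 and s = 0.012.
u_1 = 0.012000 × 0.463 + 0.012 = 0.017556.
u_2 = 0.017556 × 0.463 + 0.012 = 0.020128.
u_3 = 0.020128 × 0.463 + 0.012 = 0.021319.

Unemployment rate after three months ≈ 2.13%.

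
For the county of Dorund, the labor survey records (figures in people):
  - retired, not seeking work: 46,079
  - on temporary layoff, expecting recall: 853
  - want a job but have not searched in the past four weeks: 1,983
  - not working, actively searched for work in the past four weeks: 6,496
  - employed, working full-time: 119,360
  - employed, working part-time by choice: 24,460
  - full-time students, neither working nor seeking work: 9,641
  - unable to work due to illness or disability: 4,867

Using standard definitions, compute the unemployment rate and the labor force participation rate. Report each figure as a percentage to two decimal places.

Unemployment rate ≈ 4.86%; labor force participation rate ≈ 70.73%.

Employed = 119,360 + 24,460 = 143,820.
Unemployed = 853 + 6,496 = 7,349 (jobless and actively searching, or on temporary layoff).
Labor force = 143,820 + 7,349 = 151,169.
Not in labor force = 46,079 + 1,983 + 9,641 + 4,867 = 62,570 (those not working and not actively searching are outside the labor force — including those who want a job but have given up searching).
Civilian working-age population = 151,169 + 62,570 = 213,739.
Unemployment rate = 7,349 / 151,169 = 4.86%.
Labor force participation rate = 151,169 / 213,739 = 70.73%.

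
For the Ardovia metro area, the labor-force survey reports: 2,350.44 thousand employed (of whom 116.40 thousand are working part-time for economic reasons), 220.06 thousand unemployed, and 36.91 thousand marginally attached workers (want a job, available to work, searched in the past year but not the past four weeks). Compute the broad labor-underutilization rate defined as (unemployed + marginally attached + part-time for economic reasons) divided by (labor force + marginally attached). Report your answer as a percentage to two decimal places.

Broad underutilization rate ≈ 14.32%.

Labor force = 2,350.44 + 220.06 = 2,570.50 thousand.
Numerator = 220.06 + 36.91 + 116.40 = 373.37 thousand.
Denominator = 2,570.50 + 36.91 = 2,607.41 thousand.
Broad rate = 373.37 / 2,607.41 = 14.32%.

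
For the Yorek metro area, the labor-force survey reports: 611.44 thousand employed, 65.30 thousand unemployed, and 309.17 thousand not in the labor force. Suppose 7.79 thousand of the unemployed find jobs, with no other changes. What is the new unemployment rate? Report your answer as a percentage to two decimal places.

Initially, labor force = 611.44 + 65.30 = 676.74 thousand, so u = 65.30/676.74 = 9.65%.
After the change, unemployed falls and employed rises by 7.79; labor force unchanged → E = 619.23, U = 57.51, labor force = 676.74 thousand.
New unemployment rate = 57.51 / 676.74 = 8.50%.

New unemployment rate ≈ 8.50%.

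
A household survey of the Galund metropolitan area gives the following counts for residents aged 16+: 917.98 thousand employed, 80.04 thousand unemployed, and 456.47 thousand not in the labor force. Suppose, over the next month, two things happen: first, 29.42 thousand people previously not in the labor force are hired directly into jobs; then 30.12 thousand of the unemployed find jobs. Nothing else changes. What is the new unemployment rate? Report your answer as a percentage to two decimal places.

Initially, labor force = 917.98 + 80.04 = 998.02 thousand, so u = 80.04/998.02 = 8.02%.
After the first change, employed and labor force both rise by 29.42; unemployed unchanged → E = 947.40, U = 80.04, labor force = 1,027.44 thousand.
After the second change, unemployed falls and employed rises by 30.12; labor force unchanged → E = 977.52, U = 49.92, labor force = 1,027.44 thousand.
New unemployment rate = 49.92 / 1,027.44 = 4.86%.

New unemployment rate ≈ 4.86%.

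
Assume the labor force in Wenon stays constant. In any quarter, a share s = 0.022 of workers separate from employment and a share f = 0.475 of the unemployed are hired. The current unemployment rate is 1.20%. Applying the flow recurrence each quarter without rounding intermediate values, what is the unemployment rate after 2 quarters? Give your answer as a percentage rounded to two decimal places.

Unemployment rate after two quarters ≈ 3.61%.

With a fixed labor force, u_{t+1} = u_t + s·(1−u_t) − f·u_t = u_t·(1−s−f) + s.
Here 1−s−f = 0.503 and s = 0.022.
u_1 = 0.012000 × 0.503 + 0.022 = 0.028036.
u_2 = 0.028036 × 0.503 + 0.022 = 0.036102.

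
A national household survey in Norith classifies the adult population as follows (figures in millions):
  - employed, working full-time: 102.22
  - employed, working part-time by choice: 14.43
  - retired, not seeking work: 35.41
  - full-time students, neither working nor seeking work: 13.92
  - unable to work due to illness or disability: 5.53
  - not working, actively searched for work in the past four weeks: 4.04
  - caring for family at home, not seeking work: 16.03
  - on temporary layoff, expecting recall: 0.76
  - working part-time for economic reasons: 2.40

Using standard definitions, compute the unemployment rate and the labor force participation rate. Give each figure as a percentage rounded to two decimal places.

Employed = 102.22 + 14.43 + 2.40 = 119.05 million (anyone who worked, including part-time for economic reasons, counts as employed).
Unemployed = 4.04 + 0.76 = 4.80 million (jobless and actively searching, or on temporary layoff).
Labor force = 119.05 + 4.80 = 123.85 million.
Not in labor force = 35.41 + 13.92 + 5.53 + 16.03 = 70.89 million (those not working and not actively searching are outside the labor force).
Civilian working-age population = 123.85 + 70.89 = 194.74 million.
Unemployment rate = 4.80 / 123.85 = 3.88%.
Labor force participation rate = 123.85 / 194.74 = 63.60%.

Unemployment rate ≈ 3.88%; labor force participation rate ≈ 63.60%.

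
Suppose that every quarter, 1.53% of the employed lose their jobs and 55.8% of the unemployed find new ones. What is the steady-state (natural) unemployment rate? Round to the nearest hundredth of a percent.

At steady state the flows balance: s·E = f·U, so U/(E+U) = s/(s+f).
u* = 1.53 / (1.53 + 55.8) = 1.53 / 57.33 = 2.67%.

Steady-state unemployment rate ≈ 2.67%.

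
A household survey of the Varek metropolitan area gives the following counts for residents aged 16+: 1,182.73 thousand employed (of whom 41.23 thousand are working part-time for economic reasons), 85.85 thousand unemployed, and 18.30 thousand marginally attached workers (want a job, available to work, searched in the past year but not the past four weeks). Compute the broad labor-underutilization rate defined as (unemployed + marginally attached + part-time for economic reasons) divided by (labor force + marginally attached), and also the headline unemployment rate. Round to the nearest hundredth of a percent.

Broad underutilization rate ≈ 11.30%; headline unemployment rate ≈ 6.77%.

Labor force = 1,182.73 + 85.85 = 1,268.58 thousand.
Numerator = 85.85 + 18.30 + 41.23 = 145.38 thousand.
Denominator = 1,268.58 + 18.30 = 1,286.88 thousand.
Broad rate = 145.38 / 1,286.88 = 11.30%.
Headline unemployment rate = 85.85 / 1,268.58 = 6.77%.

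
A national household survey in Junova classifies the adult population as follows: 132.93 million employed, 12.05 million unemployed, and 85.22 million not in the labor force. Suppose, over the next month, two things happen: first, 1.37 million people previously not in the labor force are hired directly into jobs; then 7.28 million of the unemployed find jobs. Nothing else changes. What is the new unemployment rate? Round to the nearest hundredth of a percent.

New unemployment rate ≈ 3.26%.

Initially, labor force = 132.93 + 12.05 = 144.98 million, so u = 12.05/144.98 = 8.31%.
After the first change, employed and labor force both rise by 1.37; unemployed unchanged → E = 134.30, U = 12.05, labor force = 146.35 million.
After the second change, unemployed falls and employed rises by 7.28; labor force unchanged → E = 141.58, U = 4.77, labor force = 146.35 million.
New unemployment rate = 4.77 / 146.35 = 3.26%.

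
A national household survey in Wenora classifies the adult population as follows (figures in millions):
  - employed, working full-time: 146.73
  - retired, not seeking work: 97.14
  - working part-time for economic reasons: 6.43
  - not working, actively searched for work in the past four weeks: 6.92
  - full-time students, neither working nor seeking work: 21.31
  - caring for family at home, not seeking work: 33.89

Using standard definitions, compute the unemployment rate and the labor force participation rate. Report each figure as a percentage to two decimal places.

Employed = 146.73 + 6.43 = 153.16 million (anyone who worked, including part-time for economic reasons, counts as employed).
Unemployed = 6.92 million.
Labor force = 153.16 + 6.92 = 160.08 million.
Not in labor force = 97.14 + 21.31 + 33.89 = 152.34 million (those not working and not actively searching are outside the labor force).
Civilian working-age population = 160.08 + 152.34 = 312.42 million.
Unemployment rate = 6.92 / 160.08 = 4.32%.
Labor force participation rate = 160.08 / 312.42 = 51.24%.

Unemployment rate ≈ 4.32%; labor force participation rate ≈ 51.24%.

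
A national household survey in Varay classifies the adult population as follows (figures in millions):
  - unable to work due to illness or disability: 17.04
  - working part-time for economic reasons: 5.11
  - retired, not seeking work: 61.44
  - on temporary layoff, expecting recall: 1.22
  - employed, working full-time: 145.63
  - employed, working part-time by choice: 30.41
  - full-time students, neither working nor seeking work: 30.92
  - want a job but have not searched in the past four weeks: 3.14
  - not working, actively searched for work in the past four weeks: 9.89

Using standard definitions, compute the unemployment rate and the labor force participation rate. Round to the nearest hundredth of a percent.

Employed = 5.11 + 145.63 + 30.41 = 181.15 million (anyone who worked, including part-time for economic reasons, counts as employed).
Unemployed = 1.22 + 9.89 = 11.11 million (jobless and actively searching, or on temporary layoff).
Labor force = 181.15 + 11.11 = 192.26 million.
Not in labor force = 17.04 + 61.44 + 30.92 + 3.14 = 112.54 million (those not working and not actively searching are outside the labor force — including those who want a job but have given up searching).
Civilian working-age population = 192.26 + 112.54 = 304.80 million.
Unemployment rate = 11.11 / 192.26 = 5.78%.
Labor force participation rate = 192.26 / 304.80 = 63.08%.

Unemployment rate ≈ 5.78%; labor force participation rate ≈ 63.08%.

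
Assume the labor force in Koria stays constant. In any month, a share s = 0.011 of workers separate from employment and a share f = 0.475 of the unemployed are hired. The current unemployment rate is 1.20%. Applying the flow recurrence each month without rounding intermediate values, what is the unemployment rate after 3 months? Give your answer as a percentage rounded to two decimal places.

With a fixed labor force, u_{t+1} = u_t + s·(1−u_t) − f·u_t = u_t·(1−s−f) + s.
Here 1−s−f = 0.514 and s = 0.011.
u_1 = 0.012000 × 0.514 + 0.011 = 0.017168.
u_2 = 0.017168 × 0.514 + 0.011 = 0.019824.
u_3 = 0.019824 × 0.514 + 0.011 = 0.021190.

Unemployment rate after three months ≈ 2.12%.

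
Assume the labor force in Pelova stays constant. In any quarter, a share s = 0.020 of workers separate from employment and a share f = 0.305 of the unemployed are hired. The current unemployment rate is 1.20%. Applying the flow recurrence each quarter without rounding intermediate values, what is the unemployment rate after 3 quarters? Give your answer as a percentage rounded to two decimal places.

With a fixed labor force, u_{t+1} = u_t + s·(1−u_t) − f·u_t = u_t·(1−s−f) + s.
Here 1−s−f = 0.675 and s = 0.020.
u_1 = 0.012000 × 0.675 + 0.020 = 0.028100.
u_2 = 0.028100 × 0.675 + 0.020 = 0.038968.
u_3 = 0.038968 × 0.675 + 0.020 = 0.046303.

Unemployment rate after three quarters ≈ 4.63%.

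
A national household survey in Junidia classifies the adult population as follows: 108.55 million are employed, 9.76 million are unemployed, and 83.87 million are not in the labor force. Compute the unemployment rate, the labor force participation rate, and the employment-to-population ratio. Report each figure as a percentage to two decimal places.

Unemployment rate ≈ 8.25%; labor force participation rate ≈ 58.52%; employment-population ratio ≈ 53.69%.

Labor force = employed + unemployed = 108.55 + 9.76 = 118.31 million.
Working-age population = 118.31 + 83.87 = 202.18 million.
Unemployment rate = 9.76 / 118.31 = 8.25%.
Labor force participation rate = 118.31 / 202.18 = 58.52%.
Employment-population ratio = 108.55 / 202.18 = 53.69%.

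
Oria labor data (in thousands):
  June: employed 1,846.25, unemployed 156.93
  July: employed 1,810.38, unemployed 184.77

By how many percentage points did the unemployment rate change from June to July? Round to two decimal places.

June: labor force = 1,846.25 + 156.93 = 2,003.18; u = 156.93/2,003.18 = 7.83%.
July: labor force = 1,810.38 + 184.77 = 1,995.15; u = 184.77/1,995.15 = 9.26%.
Change = 9.26% − 7.83% = +1.43 pp.

The unemployment rate changed by +1.43 percentage points.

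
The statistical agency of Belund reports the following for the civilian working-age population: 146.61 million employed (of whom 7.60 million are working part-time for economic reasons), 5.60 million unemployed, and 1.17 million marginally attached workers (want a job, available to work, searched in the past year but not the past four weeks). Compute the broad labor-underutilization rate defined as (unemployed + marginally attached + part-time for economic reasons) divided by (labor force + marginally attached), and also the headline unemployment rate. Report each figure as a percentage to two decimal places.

Broad underutilization rate ≈ 9.37%; headline unemployment rate ≈ 3.68%.

Labor force = 146.61 + 5.60 = 152.21 million.
Numerator = 5.60 + 1.17 + 7.60 = 14.37 million.
Denominator = 152.21 + 1.17 = 153.38 million.
Broad rate = 14.37 / 153.38 = 9.37%.
Headline unemployment rate = 5.60 / 152.21 = 3.68%.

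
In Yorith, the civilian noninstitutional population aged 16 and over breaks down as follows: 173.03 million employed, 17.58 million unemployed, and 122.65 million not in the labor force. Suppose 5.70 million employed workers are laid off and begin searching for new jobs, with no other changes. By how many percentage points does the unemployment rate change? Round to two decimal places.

The unemployment rate changes by +2.99 percentage points.

Initially, labor force = 173.03 + 17.58 = 190.61 million, so u = 17.58/190.61 = 9.22%.
After the change, employed falls and unemployed rises by 5.70; labor force unchanged → E = 167.33, U = 23.28, labor force = 190.61 million.
New unemployment rate = 23.28 / 190.61 = 12.21%.
Change = 12.21% − 9.22% = +2.99 percentage points.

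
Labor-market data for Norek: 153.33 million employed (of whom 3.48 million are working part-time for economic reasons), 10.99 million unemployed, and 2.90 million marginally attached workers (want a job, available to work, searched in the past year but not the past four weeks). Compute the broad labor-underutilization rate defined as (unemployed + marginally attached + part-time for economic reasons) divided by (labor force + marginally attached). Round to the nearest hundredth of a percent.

Labor force = 153.33 + 10.99 = 164.32 million.
Numerator = 10.99 + 2.90 + 3.48 = 17.37 million.
Denominator = 164.32 + 2.90 = 167.22 million.
Broad rate = 17.37 / 167.22 = 10.39%.

Broad underutilization rate ≈ 10.39%.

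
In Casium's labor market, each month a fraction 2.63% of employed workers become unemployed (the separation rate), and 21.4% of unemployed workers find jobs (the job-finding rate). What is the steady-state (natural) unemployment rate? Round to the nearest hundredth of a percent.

At steady state the flows balance: s·E = f·U, so U/(E+U) = s/(s+f).
u* = 2.63 / (2.63 + 21.4) = 2.63 / 24.03 = 10.94%.

Steady-state unemployment rate ≈ 10.94%.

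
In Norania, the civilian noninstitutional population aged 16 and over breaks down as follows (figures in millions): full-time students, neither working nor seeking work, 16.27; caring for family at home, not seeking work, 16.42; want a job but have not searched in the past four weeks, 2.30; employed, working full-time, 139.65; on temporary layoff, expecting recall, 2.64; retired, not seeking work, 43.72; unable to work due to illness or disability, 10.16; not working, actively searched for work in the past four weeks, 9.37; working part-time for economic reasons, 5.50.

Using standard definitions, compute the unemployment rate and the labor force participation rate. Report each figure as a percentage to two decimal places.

Unemployment rate ≈ 7.64%; labor force participation rate ≈ 63.88%.

Employed = 139.65 + 5.50 = 145.15 million (anyone who worked, including part-time for economic reasons, counts as employed).
Unemployed = 2.64 + 9.37 = 12.01 million (jobless and actively searching, or on temporary layoff).
Labor force = 145.15 + 12.01 = 157.16 million.
Not in labor force = 16.27 + 16.42 + 2.30 + 43.72 + 10.16 = 88.87 million (those not working and not actively searching are outside the labor force — including those who want a job but have given up searching).
Civilian working-age population = 157.16 + 88.87 = 246.03 million.
Unemployment rate = 12.01 / 157.16 = 7.64%.
Labor force participation rate = 157.16 / 246.03 = 63.88%.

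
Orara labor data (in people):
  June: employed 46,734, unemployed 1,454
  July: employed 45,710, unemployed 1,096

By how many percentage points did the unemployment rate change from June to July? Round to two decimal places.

June: labor force = 46,734 + 1,454 = 48,188; u = 1,454/48,188 = 3.02%.
July: labor force = 45,710 + 1,096 = 46,806; u = 1,096/46,806 = 2.34%.
Change = 2.34% − 3.02% = −0.68 pp.

The unemployment rate changed by −0.68 percentage points.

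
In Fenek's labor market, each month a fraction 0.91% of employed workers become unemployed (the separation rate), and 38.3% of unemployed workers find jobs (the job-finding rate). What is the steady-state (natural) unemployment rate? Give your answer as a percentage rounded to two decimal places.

Steady-state unemployment rate ≈ 2.32%.

At steady state the flows balance: s·E = f·U, so U/(E+U) = s/(s+f).
u* = 0.91 / (0.91 + 38.3) = 0.91 / 39.21 = 2.32%.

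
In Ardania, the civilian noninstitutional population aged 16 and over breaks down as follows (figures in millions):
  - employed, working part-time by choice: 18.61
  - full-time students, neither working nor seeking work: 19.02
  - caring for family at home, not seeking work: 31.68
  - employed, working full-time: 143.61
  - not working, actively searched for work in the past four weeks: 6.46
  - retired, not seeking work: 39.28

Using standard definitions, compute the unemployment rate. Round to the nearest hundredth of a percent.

Unemployment rate ≈ 3.83%.

Employed = 18.61 + 143.61 = 162.22 million.
Unemployed = 6.46 million.
Labor force = 162.22 + 6.46 = 168.68 million.
Unemployment rate = 6.46 / 168.68 = 3.83%.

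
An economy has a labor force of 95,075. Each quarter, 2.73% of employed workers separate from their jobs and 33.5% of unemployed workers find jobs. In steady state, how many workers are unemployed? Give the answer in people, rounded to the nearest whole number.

Steady-state unemployment rate u* = s/(s+f) = 2.73/(2.73+33.5) = 0.075352.
Unemployed = u* × labor force = 0.075352 × 95,075 ≈ 7,164.

About 7,164 are unemployed in steady state.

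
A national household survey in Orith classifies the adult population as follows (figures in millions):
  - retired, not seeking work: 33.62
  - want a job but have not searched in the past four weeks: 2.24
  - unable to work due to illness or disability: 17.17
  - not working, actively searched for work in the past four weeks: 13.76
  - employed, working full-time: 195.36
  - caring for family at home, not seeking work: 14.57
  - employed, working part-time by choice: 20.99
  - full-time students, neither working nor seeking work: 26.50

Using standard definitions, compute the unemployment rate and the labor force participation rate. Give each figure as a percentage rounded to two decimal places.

Employed = 195.36 + 20.99 = 216.35 million.
Unemployed = 13.76 million.
Labor force = 216.35 + 13.76 = 230.11 million.
Not in labor force = 33.62 + 2.24 + 17.17 + 14.57 + 26.50 = 94.10 million (those not working and not actively searching are outside the labor force — including those who want a job but have given up searching).
Civilian working-age population = 230.11 + 94.10 = 324.21 million.
Unemployment rate = 13.76 / 230.11 = 5.98%.
Labor force participation rate = 230.11 / 324.21 = 70.98%.

Unemployment rate ≈ 5.98%; labor force participation rate ≈ 70.98%.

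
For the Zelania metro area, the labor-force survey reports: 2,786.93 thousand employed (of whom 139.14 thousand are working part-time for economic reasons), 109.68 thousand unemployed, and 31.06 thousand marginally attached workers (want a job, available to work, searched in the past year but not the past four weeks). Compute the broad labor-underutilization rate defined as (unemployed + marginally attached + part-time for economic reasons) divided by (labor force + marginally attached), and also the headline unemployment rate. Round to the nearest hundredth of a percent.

Broad underutilization rate ≈ 9.56%; headline unemployment rate ≈ 3.79%.

Labor force = 2,786.93 + 109.68 = 2,896.61 thousand.
Numerator = 109.68 + 31.06 + 139.14 = 279.88 thousand.
Denominator = 2,896.61 + 31.06 = 2,927.67 thousand.
Broad rate = 279.88 / 2,927.67 = 9.56%.
Headline unemployment rate = 109.68 / 2,896.61 = 3.79%.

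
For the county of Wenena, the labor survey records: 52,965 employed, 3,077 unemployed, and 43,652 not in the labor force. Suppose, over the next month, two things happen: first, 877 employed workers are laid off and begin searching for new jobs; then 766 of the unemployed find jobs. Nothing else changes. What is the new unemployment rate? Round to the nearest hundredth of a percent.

Initially, labor force = 52,965 + 3,077 = 56,042, so u = 3,077/56,042 = 5.49%.
After the first change, employed falls and unemployed rises by 877; labor force unchanged → E = 52,088, U = 3,954, labor force = 56,042.
After the second change, unemployed falls and employed rises by 766; labor force unchanged → E = 52,854, U = 3,188, labor force = 56,042.
New unemployment rate = 3,188 / 56,042 = 5.69%.

New unemployment rate ≈ 5.69%.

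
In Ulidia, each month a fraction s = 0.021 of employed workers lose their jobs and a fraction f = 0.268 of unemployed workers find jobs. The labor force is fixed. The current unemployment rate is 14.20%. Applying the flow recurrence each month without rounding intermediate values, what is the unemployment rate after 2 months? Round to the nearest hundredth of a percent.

Unemployment rate after two months ≈ 10.77%.

With a fixed labor force, u_{t+1} = u_t + s·(1−u_t) − f·u_t = u_t·(1−s−f) + s.
Here 1−s−f = 0.711 and s = 0.021.
u_1 = 0.142000 × 0.711 + 0.021 = 0.121962.
u_2 = 0.121962 × 0.711 + 0.021 = 0.107715.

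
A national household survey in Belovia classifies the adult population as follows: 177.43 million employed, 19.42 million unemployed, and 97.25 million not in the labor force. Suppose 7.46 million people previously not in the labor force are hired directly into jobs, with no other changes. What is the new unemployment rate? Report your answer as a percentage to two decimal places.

Initially, labor force = 177.43 + 19.42 = 196.85 million, so u = 19.42/196.85 = 9.87%.
After the change, employed and labor force both rise by 7.46; unemployed unchanged → E = 184.89, U = 19.42, labor force = 204.31 million.
New unemployment rate = 19.42 / 204.31 = 9.51%.

New unemployment rate ≈ 9.51%.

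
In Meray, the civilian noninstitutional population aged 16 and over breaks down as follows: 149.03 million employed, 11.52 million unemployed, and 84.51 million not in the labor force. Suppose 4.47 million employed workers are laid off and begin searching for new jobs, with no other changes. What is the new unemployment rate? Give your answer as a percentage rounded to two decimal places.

Initially, labor force = 149.03 + 11.52 = 160.55 million, so u = 11.52/160.55 = 7.18%.
After the change, employed falls and unemployed rises by 4.47; labor force unchanged → E = 144.56, U = 15.99, labor force = 160.55 million.
New unemployment rate = 15.99 / 160.55 = 9.96%.

New unemployment rate ≈ 9.96%.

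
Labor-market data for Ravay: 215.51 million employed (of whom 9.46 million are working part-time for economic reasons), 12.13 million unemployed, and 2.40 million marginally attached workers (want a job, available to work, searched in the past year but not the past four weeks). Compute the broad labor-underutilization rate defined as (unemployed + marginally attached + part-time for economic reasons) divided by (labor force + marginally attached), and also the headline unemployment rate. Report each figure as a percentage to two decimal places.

Labor force = 215.51 + 12.13 = 227.64 million.
Numerator = 12.13 + 2.40 + 9.46 = 23.99 million.
Denominator = 227.64 + 2.40 = 230.04 million.
Broad rate = 23.99 / 230.04 = 10.43%.
Headline unemployment rate = 12.13 / 227.64 = 5.33%.

Broad underutilization rate ≈ 10.43%; headline unemployment rate ≈ 5.33%.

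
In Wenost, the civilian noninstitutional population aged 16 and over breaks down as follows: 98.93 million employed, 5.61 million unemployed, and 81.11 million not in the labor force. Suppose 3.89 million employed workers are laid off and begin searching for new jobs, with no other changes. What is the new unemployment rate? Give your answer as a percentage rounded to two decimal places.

Initially, labor force = 98.93 + 5.61 = 104.54 million, so u = 5.61/104.54 = 5.37%.
After the change, employed falls and unemployed rises by 3.89; labor force unchanged → E = 95.04, U = 9.50, labor force = 104.54 million.
New unemployment rate = 9.50 / 104.54 = 9.09%.

New unemployment rate ≈ 9.09%.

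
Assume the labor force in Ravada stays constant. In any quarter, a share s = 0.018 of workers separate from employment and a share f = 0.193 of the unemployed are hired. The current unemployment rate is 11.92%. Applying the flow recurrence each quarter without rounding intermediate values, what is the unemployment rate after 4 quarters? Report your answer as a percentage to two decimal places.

With a fixed labor force, u_{t+1} = u_t + s·(1−u_t) − f·u_t = u_t·(1−s−f) + s.
Here 1−s−f = 0.789 and s = 0.018.
u_1 = 0.119200 × 0.789 + 0.018 = 0.112049.
u_2 = 0.112049 × 0.789 + 0.018 = 0.106407.
u_3 = 0.106407 × 0.789 + 0.018 = 0.101955.
u_4 = 0.101955 × 0.789 + 0.018 = 0.098442.

Unemployment rate after four quarters ≈ 9.84%.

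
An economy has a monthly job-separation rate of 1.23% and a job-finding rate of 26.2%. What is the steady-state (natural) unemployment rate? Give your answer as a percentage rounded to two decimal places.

Steady-state unemployment rate ≈ 4.48%.

At steady state the flows balance: s·E = f·U, so U/(E+U) = s/(s+f).
u* = 1.23 / (1.23 + 26.2) = 1.23 / 27.43 = 4.48%.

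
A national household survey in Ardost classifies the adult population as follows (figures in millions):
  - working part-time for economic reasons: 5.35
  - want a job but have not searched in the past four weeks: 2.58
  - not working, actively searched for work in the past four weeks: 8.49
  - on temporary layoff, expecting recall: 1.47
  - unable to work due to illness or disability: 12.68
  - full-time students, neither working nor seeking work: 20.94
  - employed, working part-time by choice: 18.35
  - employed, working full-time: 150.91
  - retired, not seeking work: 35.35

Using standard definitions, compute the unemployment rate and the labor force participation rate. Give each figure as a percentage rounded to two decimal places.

Employed = 5.35 + 18.35 + 150.91 = 174.61 million (anyone who worked, including part-time for economic reasons, counts as employed).
Unemployed = 8.49 + 1.47 = 9.96 million (jobless and actively searching, or on temporary layoff).
Labor force = 174.61 + 9.96 = 184.57 million.
Not in labor force = 2.58 + 12.68 + 20.94 + 35.35 = 71.55 million (those not working and not actively searching are outside the labor force — including those who want a job but have given up searching).
Civilian working-age population = 184.57 + 71.55 = 256.12 million.
Unemployment rate = 9.96 / 184.57 = 5.40%.
Labor force participation rate = 184.57 / 256.12 = 72.06%.

Unemployment rate ≈ 5.40%; labor force participation rate ≈ 72.06%.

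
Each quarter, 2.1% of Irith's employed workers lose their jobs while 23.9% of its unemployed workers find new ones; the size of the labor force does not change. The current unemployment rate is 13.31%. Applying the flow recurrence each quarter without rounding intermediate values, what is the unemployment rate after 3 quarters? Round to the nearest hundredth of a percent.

Unemployment rate after three quarters ≈ 10.20%.

With a fixed labor force, u_{t+1} = u_t + s·(1−u_t) − f·u_t = u_t·(1−s−f) + s.
Here 1−s−f = 0.740 and s = 0.021.
u_1 = 0.133100 × 0.740 + 0.021 = 0.119494.
u_2 = 0.119494 × 0.740 + 0.021 = 0.109426.
u_3 = 0.109426 × 0.740 + 0.021 = 0.101975.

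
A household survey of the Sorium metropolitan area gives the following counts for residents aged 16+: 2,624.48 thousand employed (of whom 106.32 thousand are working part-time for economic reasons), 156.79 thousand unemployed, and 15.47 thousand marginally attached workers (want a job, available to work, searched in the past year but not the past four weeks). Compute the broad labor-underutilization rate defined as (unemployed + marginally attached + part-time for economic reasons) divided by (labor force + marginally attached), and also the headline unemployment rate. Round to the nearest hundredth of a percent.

Labor force = 2,624.48 + 156.79 = 2,781.27 thousand.
Numerator = 156.79 + 15.47 + 106.32 = 278.58 thousand.
Denominator = 2,781.27 + 15.47 = 2,796.74 thousand.
Broad rate = 278.58 / 2,796.74 = 9.96%.
Headline unemployment rate = 156.79 / 2,781.27 = 5.64%.

Broad underutilization rate ≈ 9.96%; headline unemployment rate ≈ 5.64%.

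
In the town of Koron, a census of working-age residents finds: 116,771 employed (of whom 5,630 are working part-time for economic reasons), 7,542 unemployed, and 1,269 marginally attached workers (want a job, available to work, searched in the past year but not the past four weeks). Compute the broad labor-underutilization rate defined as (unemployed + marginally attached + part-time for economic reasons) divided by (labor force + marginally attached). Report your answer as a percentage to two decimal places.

Labor force = 116,771 + 7,542 = 124,313.
Numerator = 7,542 + 1,269 + 5,630 = 14,441.
Denominator = 124,313 + 1,269 = 125,582.
Broad rate = 14,441 / 125,582 = 11.50%.

Broad underutilization rate ≈ 11.50%.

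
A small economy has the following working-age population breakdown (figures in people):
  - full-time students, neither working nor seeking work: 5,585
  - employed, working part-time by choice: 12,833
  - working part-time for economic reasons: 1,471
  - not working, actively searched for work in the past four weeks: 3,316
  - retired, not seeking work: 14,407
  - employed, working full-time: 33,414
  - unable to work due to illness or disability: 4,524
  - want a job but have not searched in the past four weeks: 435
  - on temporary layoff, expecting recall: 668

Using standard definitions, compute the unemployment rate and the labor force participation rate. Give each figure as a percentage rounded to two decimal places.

Unemployment rate ≈ 7.71%; labor force participation rate ≈ 67.45%.

Employed = 12,833 + 1,471 + 33,414 = 47,718 (anyone who worked, including part-time for economic reasons, counts as employed).
Unemployed = 3,316 + 668 = 3,984 (jobless and actively searching, or on temporary layoff).
Labor force = 47,718 + 3,984 = 51,702.
Not in labor force = 5,585 + 14,407 + 4,524 + 435 = 24,951 (those not working and not actively searching are outside the labor force — including those who want a job but have given up searching).
Civilian working-age population = 51,702 + 24,951 = 76,653.
Unemployment rate = 3,984 / 51,702 = 7.71%.
Labor force participation rate = 51,702 / 76,653 = 67.45%.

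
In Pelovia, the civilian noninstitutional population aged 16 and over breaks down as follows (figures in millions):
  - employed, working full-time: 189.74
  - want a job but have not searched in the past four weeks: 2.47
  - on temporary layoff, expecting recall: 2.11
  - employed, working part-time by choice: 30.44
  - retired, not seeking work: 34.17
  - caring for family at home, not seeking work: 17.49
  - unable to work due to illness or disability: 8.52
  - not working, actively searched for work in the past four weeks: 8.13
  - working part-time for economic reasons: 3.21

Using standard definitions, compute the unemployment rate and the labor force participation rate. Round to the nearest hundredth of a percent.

Employed = 189.74 + 30.44 + 3.21 = 223.39 million (anyone who worked, including part-time for economic reasons, counts as employed).
Unemployed = 2.11 + 8.13 = 10.24 million (jobless and actively searching, or on temporary layoff).
Labor force = 223.39 + 10.24 = 233.63 million.
Not in labor force = 2.47 + 34.17 + 17.49 + 8.52 = 62.65 million (those not working and not actively searching are outside the labor force — including those who want a job but have given up searching).
Civilian working-age population = 233.63 + 62.65 = 296.28 million.
Unemployment rate = 10.24 / 233.63 = 4.38%.
Labor force participation rate = 233.63 / 296.28 = 78.85%.

Unemployment rate ≈ 4.38%; labor force participation rate ≈ 78.85%.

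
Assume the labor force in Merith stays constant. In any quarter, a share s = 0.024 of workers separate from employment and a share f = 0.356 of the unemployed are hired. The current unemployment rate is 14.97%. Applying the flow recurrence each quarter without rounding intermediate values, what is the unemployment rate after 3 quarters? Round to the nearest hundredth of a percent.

With a fixed labor force, u_{t+1} = u_t + s·(1−u_t) − f·u_t = u_t·(1−s−f) + s.
Here 1−s−f = 0.620 and s = 0.024.
u_1 = 0.149700 × 0.620 + 0.024 = 0.116814.
u_2 = 0.116814 × 0.620 + 0.024 = 0.096425.
u_3 = 0.096425 × 0.620 + 0.024 = 0.083783.

Unemployment rate after three quarters ≈ 8.38%.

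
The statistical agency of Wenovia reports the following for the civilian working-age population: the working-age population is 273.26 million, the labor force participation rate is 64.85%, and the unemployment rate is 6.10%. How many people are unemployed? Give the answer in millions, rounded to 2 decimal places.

About 10.81 million are unemployed.

Labor force = 0.6485 × 273.26 = 177.21 million.
Unemployed = 0.0610 × 177.21 ≈ 10.81 million.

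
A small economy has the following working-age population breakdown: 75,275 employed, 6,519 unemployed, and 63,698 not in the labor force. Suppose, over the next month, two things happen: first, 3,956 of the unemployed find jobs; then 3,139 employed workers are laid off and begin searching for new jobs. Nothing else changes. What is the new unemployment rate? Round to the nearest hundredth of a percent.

New unemployment rate ≈ 6.97%.

Initially, labor force = 75,275 + 6,519 = 81,794, so u = 6,519/81,794 = 7.97%.
After the first change, unemployed falls and employed rises by 3,956; labor force unchanged → E = 79,231, U = 2,563, labor force = 81,794.
After the second change, employed falls and unemployed rises by 3,139; labor force unchanged → E = 76,092, U = 5,702, labor force = 81,794.
New unemployment rate = 5,702 / 81,794 = 6.97%.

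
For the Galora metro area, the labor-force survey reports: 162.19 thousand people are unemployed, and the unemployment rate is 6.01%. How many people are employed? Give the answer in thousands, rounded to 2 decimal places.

About 2,536.48 thousand are employed.

Labor force = U / u = 162.19 / 0.0601 ≈ 2,698.67 thousand.
Employed = labor force − unemployed = 2,698.67 − 162.19 = 2,536.48 thousand.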